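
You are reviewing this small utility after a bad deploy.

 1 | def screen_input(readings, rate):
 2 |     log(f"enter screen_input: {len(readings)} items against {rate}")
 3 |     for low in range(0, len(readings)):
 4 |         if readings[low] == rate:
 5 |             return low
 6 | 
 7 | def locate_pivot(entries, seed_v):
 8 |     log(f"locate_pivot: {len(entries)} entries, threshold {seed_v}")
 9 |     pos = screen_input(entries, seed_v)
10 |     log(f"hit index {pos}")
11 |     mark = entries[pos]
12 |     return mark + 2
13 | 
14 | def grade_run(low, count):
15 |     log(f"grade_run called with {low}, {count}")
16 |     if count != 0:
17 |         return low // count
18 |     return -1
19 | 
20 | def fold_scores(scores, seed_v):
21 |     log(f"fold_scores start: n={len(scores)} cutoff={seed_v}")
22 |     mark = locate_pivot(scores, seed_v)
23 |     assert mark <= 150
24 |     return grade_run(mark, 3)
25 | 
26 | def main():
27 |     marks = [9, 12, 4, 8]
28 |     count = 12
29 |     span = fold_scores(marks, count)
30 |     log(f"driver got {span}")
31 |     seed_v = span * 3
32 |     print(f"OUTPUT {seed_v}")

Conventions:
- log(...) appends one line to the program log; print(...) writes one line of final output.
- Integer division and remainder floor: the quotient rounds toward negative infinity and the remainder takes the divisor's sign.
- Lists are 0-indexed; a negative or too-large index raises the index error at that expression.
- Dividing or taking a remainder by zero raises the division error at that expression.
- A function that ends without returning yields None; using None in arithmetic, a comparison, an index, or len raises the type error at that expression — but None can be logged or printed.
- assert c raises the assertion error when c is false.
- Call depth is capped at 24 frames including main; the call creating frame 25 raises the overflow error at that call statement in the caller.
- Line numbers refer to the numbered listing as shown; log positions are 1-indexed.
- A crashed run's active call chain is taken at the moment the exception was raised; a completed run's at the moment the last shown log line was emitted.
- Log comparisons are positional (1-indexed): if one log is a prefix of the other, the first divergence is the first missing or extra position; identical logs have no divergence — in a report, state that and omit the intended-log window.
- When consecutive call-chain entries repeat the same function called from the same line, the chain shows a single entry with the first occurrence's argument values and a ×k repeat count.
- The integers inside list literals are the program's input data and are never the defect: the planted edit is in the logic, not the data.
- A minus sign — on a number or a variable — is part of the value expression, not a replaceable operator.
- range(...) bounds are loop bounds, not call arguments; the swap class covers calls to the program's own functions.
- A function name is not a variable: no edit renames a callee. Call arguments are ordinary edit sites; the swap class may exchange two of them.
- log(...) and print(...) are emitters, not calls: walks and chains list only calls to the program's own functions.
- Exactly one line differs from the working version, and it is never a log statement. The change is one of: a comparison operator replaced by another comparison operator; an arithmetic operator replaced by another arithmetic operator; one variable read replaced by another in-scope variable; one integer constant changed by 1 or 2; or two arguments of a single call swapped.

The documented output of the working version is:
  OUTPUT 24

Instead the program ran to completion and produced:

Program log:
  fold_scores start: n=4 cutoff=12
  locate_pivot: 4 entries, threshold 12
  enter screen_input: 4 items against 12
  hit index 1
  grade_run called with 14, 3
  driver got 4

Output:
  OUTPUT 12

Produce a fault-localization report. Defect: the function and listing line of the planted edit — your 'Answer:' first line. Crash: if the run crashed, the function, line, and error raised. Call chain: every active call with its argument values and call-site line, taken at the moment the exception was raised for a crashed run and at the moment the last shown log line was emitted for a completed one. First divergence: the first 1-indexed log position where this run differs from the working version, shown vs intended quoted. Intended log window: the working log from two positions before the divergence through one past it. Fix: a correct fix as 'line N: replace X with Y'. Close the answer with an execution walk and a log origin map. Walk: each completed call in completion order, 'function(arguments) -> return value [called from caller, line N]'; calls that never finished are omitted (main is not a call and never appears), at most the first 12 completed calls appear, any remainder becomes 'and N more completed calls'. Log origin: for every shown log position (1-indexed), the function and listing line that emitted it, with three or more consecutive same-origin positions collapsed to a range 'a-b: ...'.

Answer: the defect is in locate_pivot at line 12.
The tell: Position 5 is the first bad log line: 'grade_run called with 14, 3' should read 'grade_run called with 24, 3'.
Call chain: main.
First divergence: position 5 — shown 'grade_run called with 14, 3', intended 'grade_run called with 24, 3'.
Intended log window:
  3: enter screen_input: 4 items against 12
  4: hit index 1
  5: grade_run called with 24, 3
  6: driver got 8
Execution walk:
  screen_input([9, 12, 4, 8], 12) -> 1  [called from locate_pivot, line 9]
  locate_pivot([9, 12, 4, 8], 12) -> 14  [called from fold_scores, line 22]
  grade_run(14, 3) -> 4  [called from fold_scores, line 24]
  fold_scores([9, 12, 4, 8], 12) -> 4  [called from main, line 29]
Origin of each log line:
  1: from fold_scores, line 21
  2: from locate_pivot, line 8
  3: from screen_input, line 2
  4: from locate_pivot, line 10
  5: from grade_run, line 15
  6: from main, line 30
A correct fix: line 12: replace `+` with `*`.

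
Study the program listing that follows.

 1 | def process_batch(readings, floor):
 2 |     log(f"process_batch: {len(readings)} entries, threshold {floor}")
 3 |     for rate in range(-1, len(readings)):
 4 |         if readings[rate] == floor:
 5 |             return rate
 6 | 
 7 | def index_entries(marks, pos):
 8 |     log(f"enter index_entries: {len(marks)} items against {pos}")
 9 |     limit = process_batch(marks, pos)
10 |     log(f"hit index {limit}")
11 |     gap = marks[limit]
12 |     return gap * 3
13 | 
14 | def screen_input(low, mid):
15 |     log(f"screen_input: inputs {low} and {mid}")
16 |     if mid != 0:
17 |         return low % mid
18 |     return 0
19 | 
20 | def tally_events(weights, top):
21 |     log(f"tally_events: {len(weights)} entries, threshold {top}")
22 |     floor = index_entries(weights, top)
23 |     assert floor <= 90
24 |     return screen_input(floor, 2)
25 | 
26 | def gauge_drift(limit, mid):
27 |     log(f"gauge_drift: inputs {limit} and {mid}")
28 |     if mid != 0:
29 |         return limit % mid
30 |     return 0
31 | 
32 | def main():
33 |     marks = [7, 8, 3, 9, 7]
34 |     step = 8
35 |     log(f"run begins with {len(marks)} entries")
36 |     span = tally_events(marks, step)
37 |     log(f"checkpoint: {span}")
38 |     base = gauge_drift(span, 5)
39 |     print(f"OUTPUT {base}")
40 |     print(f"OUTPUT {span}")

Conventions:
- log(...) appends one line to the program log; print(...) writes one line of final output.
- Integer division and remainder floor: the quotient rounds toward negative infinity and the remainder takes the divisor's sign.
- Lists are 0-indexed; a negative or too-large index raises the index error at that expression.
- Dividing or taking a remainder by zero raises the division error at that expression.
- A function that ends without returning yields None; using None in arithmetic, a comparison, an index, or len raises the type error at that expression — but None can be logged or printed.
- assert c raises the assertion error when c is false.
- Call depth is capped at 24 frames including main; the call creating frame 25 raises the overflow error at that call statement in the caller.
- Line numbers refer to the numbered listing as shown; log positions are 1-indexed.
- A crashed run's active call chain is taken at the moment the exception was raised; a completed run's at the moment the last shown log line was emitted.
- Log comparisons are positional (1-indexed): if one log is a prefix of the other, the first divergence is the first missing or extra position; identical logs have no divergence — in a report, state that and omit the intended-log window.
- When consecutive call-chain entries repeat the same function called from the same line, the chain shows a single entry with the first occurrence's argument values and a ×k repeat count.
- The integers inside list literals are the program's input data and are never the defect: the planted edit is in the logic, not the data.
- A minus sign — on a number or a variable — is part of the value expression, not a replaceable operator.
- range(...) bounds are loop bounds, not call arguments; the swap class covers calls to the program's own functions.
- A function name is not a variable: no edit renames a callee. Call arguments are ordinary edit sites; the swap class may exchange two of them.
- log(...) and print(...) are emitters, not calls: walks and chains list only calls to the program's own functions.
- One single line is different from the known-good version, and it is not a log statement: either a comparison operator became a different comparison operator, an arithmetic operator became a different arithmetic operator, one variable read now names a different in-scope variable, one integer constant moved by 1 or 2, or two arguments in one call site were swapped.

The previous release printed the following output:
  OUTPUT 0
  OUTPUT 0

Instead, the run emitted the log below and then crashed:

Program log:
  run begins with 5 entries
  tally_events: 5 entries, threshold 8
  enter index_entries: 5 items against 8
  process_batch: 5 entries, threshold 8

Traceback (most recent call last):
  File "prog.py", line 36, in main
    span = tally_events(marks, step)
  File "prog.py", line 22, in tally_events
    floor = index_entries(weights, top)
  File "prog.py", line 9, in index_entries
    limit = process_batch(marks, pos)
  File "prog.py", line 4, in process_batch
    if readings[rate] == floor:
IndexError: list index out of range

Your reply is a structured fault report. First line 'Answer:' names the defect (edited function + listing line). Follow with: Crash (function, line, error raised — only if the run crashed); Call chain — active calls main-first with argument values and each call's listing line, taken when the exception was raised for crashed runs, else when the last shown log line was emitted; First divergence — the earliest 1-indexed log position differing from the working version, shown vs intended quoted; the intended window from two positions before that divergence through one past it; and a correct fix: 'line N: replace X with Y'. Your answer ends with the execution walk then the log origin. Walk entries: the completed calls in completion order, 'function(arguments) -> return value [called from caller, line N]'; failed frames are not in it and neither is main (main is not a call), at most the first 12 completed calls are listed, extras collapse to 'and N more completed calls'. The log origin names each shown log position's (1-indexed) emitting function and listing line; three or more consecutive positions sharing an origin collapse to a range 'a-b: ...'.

Answer: the defect is in process_batch at line 3.
Key observation: The log ends early — 4 lines, where the working version next logs 'hit index 1'.
Crash: process_batch, line 4, IndexError.
Call chain: main -> tally_events([7, 8, 3, 9, 7], 8) (called at line 36) -> index_entries([7, 8, 3, 9, 7], 8) (called at line 22) -> process_batch([7, 8, 3, 9, 7], 8) (called at line 9).
First divergence: position 5; the shown log stops at 4 lines while the working version next logs 'hit index 1'.
Intended log window:
  3: enter index_entries: 5 items against 8
  4: process_batch: 5 entries, threshold 8
  5: hit index 1
  6: screen_input: inputs 24 and 2
Execution walk:
  (no call completed)
Log origins:
  1: emitted by main (line 35)
  2: emitted by tally_events (line 21)
  3: emitted by index_entries (line 8)
  4: emitted by process_batch (line 2)
A correct fix: line 3: replace `-1` with `0`.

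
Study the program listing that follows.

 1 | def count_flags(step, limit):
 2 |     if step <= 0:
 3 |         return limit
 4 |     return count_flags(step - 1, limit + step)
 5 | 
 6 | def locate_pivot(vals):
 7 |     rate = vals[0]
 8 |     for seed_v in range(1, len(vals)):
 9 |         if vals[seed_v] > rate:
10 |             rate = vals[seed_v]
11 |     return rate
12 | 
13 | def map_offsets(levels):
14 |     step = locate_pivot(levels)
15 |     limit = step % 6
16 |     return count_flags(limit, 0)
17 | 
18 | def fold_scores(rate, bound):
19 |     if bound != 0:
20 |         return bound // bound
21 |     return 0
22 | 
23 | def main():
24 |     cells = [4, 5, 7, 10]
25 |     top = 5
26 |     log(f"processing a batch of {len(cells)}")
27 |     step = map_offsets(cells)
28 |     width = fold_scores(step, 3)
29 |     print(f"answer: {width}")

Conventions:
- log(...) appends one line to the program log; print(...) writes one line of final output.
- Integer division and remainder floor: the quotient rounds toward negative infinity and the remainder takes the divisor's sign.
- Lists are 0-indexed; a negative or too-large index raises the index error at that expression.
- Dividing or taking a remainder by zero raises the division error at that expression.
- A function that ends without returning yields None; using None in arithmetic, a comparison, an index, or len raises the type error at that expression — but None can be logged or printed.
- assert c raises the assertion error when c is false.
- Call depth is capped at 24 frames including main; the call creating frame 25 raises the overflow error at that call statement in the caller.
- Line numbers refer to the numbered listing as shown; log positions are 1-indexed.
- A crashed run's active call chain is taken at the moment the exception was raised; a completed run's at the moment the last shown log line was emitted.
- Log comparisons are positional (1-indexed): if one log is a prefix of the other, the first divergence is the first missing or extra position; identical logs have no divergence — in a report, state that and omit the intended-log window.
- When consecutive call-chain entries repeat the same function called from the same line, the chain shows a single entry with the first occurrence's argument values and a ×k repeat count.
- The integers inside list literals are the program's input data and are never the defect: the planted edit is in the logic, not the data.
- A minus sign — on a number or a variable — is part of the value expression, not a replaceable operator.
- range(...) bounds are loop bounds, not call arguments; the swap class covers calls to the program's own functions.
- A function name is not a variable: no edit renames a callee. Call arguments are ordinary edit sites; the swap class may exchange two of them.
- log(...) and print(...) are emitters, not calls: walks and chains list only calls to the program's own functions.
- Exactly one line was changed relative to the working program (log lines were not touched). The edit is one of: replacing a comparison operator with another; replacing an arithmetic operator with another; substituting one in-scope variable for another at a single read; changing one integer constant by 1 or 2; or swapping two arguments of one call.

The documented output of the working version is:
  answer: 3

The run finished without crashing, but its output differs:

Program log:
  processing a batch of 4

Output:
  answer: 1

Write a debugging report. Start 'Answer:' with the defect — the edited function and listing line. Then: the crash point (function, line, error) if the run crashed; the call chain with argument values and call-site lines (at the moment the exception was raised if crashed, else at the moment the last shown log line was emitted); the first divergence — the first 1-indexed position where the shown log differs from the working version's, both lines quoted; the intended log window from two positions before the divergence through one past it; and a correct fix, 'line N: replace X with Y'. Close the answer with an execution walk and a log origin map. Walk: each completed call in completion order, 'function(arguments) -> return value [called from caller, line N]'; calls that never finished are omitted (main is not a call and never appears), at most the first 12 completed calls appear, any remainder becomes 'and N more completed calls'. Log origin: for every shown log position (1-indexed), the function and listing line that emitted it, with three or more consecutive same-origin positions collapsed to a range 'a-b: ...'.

Answer: the defect is in fold_scores at line 20.
Core observation: Nothing in the log betrays the bug — only the output does.
Call chain: main.
First divergence: there is none — every log position agrees.
Execution walk:
  locate_pivot([4, 5, 7, 10]) -> 10  [called from map_offsets, line 14]
  count_flags(0, 10) -> 10  [called from count_flags, line 4]
  count_flags(1, 9) -> 10  [called from count_flags, line 4]
  count_flags(2, 7) -> 10  [called from count_flags, line 4]
  count_flags(3, 4) -> 10  [called from count_flags, line 4]
  count_flags(4, 0) -> 10  [called from map_offsets, line 16]
  map_offsets([4, 5, 7, 10]) -> 10  [called from main, line 27]
  fold_scores(10, 3) -> 1  [called from main, line 28]
Log origins:
  1: emitted by main (line 26)
A correct fix: line 20: replace `bound // bound` with `rate // bound`.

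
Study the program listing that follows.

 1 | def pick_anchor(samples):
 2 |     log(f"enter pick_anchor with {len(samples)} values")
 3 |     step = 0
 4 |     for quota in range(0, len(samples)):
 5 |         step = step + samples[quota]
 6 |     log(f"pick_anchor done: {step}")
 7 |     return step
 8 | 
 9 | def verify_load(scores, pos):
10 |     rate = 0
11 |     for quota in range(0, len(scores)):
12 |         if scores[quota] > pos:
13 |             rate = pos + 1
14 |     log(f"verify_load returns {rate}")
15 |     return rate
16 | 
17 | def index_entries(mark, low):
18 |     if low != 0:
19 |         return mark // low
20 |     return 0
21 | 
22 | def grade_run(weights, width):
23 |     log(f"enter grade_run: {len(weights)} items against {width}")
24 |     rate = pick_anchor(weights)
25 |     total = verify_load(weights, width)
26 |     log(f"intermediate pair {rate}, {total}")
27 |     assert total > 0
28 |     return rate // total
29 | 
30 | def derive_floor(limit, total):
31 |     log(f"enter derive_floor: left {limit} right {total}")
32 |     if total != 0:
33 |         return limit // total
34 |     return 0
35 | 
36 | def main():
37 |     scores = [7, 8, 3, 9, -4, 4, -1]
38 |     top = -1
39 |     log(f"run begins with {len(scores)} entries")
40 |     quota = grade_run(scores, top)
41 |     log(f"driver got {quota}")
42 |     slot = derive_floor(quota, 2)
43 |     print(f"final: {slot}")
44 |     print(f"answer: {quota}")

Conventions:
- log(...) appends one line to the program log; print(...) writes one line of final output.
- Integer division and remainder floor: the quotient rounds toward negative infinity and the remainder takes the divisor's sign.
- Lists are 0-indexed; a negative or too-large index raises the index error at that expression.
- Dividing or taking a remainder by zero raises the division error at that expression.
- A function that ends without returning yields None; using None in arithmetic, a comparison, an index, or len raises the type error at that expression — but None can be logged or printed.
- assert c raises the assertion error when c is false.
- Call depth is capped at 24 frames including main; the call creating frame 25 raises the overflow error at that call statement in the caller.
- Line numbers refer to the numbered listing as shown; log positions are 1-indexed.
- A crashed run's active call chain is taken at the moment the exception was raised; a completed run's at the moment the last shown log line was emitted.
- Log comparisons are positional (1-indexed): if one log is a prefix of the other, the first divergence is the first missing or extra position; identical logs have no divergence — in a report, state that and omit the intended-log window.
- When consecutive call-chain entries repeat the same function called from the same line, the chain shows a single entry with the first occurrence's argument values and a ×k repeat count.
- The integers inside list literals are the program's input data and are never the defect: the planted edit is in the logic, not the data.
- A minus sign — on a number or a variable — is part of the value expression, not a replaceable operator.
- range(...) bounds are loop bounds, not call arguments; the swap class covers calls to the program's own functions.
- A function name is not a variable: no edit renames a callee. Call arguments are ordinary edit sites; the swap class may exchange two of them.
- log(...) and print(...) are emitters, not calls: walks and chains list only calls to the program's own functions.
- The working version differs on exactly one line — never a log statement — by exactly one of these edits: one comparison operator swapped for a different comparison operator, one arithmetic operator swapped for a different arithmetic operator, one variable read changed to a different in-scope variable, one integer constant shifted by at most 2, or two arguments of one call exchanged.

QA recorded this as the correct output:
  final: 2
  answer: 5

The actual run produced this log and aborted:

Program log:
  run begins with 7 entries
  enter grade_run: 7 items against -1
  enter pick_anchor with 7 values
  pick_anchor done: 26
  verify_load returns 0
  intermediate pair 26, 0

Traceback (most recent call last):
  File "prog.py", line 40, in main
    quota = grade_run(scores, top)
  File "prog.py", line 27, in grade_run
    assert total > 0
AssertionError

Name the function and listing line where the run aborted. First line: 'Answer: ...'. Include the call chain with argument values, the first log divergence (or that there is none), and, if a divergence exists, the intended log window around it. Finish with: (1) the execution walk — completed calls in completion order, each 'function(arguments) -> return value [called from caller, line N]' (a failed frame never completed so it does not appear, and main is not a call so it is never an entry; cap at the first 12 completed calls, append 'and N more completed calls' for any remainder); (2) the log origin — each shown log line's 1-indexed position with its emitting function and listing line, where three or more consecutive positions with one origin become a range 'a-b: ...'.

Answer: the error was raised in grade_run, line 27.
Key fact: At log position 5 the runs split — shown 'verify_load returns 0', but the working version logs 'verify_load returns 5'.
Call chain: main -> grade_run([7, 8, 3, 9, -4, 4, -1], -1) (called at line 40).
First divergence: position 5; shown 'verify_load returns 0' vs intended 'verify_load returns 5'.
Intended log window:
  3: enter pick_anchor with 7 values
  4: pick_anchor done: 26
  5: verify_load returns 5
  6: intermediate pair 26, 5
Execution walk:
  pick_anchor([7, 8, 3, 9, -4, 4, -1]) -> 26  [called from grade_run, line 24]
  verify_load([7, 8, 3, 9, -4, 4, -1], -1) -> 0  [called from grade_run, line 25]
Origin of each log line:
  1: from main, line 39
  2: from grade_run, line 23
  3: from pick_anchor, line 2
  4: from pick_anchor, line 6
  5: from verify_load, line 14
  6: from grade_run, line 26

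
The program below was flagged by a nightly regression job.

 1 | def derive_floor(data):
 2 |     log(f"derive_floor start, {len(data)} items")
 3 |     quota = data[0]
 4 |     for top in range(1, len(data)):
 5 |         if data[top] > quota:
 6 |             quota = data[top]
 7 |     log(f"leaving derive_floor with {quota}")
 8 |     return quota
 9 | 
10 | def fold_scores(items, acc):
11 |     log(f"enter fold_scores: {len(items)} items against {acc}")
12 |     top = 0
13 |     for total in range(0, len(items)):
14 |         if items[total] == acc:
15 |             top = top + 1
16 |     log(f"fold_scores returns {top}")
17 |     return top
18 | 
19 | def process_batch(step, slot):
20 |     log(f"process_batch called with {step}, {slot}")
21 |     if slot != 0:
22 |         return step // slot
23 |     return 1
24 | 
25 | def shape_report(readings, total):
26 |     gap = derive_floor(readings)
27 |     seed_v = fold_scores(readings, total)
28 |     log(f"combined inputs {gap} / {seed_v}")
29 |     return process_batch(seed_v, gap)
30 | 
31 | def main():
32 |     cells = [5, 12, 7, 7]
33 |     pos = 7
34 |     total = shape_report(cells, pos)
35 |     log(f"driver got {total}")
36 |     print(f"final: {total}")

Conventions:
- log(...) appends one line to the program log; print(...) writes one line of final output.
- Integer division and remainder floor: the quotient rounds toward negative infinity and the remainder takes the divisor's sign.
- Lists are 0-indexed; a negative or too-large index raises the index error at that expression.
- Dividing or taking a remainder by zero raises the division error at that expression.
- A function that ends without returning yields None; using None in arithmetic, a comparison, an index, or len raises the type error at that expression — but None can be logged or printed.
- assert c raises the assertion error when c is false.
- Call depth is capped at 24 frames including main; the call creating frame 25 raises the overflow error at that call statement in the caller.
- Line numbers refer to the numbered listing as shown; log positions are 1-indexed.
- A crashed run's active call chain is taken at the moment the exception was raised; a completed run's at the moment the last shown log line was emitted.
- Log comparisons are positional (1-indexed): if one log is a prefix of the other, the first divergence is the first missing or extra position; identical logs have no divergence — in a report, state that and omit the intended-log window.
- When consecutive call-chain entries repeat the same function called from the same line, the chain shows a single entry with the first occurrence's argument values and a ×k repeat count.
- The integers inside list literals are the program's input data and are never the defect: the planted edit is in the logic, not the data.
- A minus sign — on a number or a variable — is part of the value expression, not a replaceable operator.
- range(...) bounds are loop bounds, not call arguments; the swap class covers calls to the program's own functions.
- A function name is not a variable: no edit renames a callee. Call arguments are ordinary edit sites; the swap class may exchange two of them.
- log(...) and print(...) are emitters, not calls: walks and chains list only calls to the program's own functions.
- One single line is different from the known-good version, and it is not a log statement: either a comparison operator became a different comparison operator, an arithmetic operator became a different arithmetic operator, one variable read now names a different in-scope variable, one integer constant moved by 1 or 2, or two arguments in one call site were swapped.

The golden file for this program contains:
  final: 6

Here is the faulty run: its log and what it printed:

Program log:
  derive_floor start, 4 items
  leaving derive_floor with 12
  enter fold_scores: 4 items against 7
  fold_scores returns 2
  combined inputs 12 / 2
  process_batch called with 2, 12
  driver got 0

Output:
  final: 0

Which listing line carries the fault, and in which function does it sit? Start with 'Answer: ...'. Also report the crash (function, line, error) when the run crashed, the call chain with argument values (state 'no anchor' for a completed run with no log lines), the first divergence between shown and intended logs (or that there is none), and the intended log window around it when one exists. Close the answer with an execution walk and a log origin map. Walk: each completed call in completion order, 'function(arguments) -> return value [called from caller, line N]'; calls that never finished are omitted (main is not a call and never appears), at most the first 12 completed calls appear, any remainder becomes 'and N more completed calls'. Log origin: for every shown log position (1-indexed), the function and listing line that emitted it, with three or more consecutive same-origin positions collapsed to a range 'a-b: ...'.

Answer: the defect is in shape_report at line 29.
Key fact: The earliest visible damage is log position 6 — 'process_batch called with 2, 12' rather than the intended 'process_batch called with 12, 2'.
Call chain: main.
First divergence: position 6; shown 'process_batch called with 2, 12' vs intended 'process_batch called with 12, 2'.
Intended log window:
  4: fold_scores returns 2
  5: combined inputs 12 / 2
  6: process_batch called with 12, 2
  7: driver got 6
Execution walk:
  derive_floor([5, 12, 7, 7]) -> 12  [called from shape_report, line 26]
  fold_scores([5, 12, 7, 7], 7) -> 2  [called from shape_report, line 27]
  process_batch(2, 12) -> 0  [called from shape_report, line 29]
  shape_report([5, 12, 7, 7], 7) -> 0  [called from main, line 34]
Log origin:
  1: from derive_floor, line 2
  2: from derive_floor, line 7
  3: from fold_scores, line 11
  4: from fold_scores, line 16
  5: from shape_report, line 28
  6: from process_batch, line 20
  7: from main, line 35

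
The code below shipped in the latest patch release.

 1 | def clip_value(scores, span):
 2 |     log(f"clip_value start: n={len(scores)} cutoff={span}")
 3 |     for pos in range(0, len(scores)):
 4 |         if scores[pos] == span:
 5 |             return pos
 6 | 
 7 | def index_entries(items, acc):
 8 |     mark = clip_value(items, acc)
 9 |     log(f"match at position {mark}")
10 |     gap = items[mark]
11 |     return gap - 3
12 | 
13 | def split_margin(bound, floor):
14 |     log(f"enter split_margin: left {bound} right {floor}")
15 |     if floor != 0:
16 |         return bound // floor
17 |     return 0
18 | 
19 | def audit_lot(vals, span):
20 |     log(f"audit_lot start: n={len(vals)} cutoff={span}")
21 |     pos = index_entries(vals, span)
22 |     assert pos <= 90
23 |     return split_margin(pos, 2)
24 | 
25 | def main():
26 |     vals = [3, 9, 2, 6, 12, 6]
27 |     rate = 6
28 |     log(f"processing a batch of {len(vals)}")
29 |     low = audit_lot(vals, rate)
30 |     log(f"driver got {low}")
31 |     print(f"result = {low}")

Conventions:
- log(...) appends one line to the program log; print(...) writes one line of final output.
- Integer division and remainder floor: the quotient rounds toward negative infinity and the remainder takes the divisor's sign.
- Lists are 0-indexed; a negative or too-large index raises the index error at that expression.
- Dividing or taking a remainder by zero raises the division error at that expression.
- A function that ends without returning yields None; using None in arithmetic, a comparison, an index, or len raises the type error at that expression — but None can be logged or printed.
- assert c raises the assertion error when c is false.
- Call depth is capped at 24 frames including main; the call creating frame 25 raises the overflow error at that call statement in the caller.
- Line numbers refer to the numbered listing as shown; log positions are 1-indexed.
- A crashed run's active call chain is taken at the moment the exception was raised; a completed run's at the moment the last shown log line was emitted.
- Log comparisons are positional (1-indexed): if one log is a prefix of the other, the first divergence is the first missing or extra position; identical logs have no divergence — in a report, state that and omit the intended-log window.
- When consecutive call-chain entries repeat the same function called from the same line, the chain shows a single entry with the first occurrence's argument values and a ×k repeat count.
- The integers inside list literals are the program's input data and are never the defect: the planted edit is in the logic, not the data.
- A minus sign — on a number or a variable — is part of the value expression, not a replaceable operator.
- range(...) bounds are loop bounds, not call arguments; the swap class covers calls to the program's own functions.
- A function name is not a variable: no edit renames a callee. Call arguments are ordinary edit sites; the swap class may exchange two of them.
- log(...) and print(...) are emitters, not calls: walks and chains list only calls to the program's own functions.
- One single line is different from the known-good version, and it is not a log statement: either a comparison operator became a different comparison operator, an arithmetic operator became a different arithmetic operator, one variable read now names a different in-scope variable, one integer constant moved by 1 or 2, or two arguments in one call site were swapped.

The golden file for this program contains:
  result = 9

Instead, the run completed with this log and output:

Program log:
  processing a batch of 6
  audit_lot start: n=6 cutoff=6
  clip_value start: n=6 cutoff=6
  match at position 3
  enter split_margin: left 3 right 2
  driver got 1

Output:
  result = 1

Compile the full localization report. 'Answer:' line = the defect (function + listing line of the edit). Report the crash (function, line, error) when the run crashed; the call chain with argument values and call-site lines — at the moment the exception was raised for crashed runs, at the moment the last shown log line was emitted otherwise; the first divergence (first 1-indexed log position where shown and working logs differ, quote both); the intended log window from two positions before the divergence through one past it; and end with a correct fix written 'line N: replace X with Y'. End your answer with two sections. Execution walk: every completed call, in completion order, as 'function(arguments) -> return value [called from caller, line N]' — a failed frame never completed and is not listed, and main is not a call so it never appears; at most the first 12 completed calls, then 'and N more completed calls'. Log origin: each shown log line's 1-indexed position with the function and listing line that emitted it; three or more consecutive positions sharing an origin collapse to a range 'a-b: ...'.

Answer: the defect is in index_entries at line 11.
Key fact: At log position 5 the runs split — shown 'enter split_margin: left 3 right 2', but the working version logs 'enter split_margin: left 18 right 2'.
Call chain: main.
First divergence: position 5 — shown 'enter split_margin: left 3 right 2', intended 'enter split_margin: left 18 right 2'.
Intended log window:
  3: clip_value start: n=6 cutoff=6
  4: match at position 3
  5: enter split_margin: left 18 right 2
  6: driver got 9
Execution walk:
  clip_value([3, 9, 2, 6, 12, 6], 6) -> 3  [called from index_entries, line 8]
  index_entries([3, 9, 2, 6, 12, 6], 6) -> 3  [called from audit_lot, line 21]
  split_margin(3, 2) -> 1  [called from audit_lot, line 23]
  audit_lot([3, 9, 2, 6, 12, 6], 6) -> 1  [called from main, line 29]
Log origins:
  1 — main, line 28
  2 — audit_lot, line 20
  3 — clip_value, line 2
  4 — index_entries, line 9
  5 — split_margin, line 14
  6 — main, line 30
A correct fix: line 11: replace `-` with `*`.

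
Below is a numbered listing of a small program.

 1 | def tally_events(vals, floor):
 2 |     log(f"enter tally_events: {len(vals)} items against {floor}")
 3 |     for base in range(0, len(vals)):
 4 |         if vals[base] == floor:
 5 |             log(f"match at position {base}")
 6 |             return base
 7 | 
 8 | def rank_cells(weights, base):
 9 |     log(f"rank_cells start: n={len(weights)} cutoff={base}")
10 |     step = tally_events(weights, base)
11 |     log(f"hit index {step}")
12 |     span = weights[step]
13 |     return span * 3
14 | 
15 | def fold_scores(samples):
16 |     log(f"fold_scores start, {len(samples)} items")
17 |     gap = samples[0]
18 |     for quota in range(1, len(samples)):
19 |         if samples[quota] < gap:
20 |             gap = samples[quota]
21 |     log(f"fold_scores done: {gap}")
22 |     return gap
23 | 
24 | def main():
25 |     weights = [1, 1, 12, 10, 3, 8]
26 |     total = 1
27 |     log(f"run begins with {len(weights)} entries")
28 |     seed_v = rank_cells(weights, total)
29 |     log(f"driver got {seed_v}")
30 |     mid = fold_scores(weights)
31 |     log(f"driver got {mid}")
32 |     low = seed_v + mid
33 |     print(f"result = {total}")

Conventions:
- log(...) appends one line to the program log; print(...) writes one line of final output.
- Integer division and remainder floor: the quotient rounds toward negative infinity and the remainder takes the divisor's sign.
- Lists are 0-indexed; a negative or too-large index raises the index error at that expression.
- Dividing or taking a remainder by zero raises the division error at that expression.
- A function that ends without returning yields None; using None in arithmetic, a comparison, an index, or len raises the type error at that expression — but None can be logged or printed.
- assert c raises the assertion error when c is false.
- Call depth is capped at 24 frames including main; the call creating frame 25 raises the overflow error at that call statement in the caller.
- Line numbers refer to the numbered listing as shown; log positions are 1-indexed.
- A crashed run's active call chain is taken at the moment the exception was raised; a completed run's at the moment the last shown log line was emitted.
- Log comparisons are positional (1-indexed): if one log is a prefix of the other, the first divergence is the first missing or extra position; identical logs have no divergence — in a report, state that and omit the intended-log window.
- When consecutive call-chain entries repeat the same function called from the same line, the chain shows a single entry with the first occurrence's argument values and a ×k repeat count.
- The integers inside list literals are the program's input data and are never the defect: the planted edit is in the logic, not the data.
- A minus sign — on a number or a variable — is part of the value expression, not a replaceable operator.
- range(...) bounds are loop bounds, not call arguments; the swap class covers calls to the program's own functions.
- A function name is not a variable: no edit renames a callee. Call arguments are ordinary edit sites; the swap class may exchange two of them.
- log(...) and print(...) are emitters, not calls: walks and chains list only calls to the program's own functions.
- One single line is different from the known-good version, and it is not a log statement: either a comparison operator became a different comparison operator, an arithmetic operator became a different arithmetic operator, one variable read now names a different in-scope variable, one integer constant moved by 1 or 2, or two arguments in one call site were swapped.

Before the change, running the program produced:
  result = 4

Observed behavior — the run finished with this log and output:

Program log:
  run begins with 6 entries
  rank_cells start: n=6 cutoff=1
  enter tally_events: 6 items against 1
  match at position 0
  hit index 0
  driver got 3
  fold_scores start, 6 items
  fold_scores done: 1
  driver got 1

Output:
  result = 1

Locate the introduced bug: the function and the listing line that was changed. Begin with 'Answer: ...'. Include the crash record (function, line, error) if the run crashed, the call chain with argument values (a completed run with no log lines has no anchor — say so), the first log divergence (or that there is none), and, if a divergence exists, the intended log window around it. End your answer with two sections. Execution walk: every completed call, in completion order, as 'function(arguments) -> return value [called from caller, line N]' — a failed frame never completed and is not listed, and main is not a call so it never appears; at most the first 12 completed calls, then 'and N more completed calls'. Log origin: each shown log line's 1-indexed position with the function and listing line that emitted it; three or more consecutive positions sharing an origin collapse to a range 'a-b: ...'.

Answer: the defect is in main at line 33.
The tell: Nothing in the log betrays the bug — only the output does.
Call chain: main.
First divergence: none (the log streams are identical).
Execution walk:
  tally_events([1, 1, 12, 10, 3, 8], 1) -> 0  [called from rank_cells, line 10]
  rank_cells([1, 1, 12, 10, 3, 8], 1) -> 3  [called from main, line 28]
  fold_scores([1, 1, 12, 10, 3, 8]) -> 1  [called from main, line 30]
Log origins:
  1: logged in main at line 27
  2: logged in rank_cells at line 9
  3: logged in tally_events at line 2
  4: logged in tally_events at line 5
  5: logged in rank_cells at line 11
  6: logged in main at line 29
  7: logged in fold_scores at line 16
  8: logged in fold_scores at line 21
  9: logged in main at line 31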